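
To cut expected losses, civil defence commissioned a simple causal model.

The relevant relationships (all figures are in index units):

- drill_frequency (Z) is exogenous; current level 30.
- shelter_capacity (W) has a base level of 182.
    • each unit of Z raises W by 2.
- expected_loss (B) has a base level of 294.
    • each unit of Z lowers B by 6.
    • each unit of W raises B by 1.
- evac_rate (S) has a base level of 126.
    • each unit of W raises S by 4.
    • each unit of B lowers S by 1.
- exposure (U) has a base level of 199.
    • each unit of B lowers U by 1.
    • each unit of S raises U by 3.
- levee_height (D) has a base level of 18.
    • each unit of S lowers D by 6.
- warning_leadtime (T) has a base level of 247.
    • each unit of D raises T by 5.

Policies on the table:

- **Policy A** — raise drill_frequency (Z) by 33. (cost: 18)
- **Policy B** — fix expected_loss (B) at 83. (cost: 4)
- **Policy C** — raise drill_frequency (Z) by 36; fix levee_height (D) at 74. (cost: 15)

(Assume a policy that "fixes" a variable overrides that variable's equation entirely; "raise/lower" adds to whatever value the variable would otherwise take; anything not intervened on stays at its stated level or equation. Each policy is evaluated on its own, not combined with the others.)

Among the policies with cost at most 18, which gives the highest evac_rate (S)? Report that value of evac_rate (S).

Policy A (Z + 33):
  Z = 30 + 33 = 63
  W = 182 + 2·63 = 308
  B = 294 − 6·63 + 308 = 224
  S = 126 + 4·308 − 224 = 1134
Policy B (B := 83):
  Z = 30
  W = 182 + 2·30 = 242
  B = 83
  S = 126 + 4·242 − 83 = 1011
Policy C (Z + 36, D := 74):
  Z = 30 + 36 = 66
  W = 182 + 2·66 = 314
  B = 294 − 6·66 + 314 = 212
  S = 126 + 4·314 − 212 = 1170
Comparing — Policy A: S=1134, Policy B: S=1011, Policy C: S=1170. Highest is 1170 (Policy C).

1170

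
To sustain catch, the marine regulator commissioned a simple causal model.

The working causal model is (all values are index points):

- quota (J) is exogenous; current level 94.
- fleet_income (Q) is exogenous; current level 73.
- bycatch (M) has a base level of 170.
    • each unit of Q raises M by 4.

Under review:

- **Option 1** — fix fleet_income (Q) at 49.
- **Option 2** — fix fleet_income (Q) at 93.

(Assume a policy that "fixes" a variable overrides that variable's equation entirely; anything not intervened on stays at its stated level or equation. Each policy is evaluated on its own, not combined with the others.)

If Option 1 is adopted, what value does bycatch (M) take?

366

Option 1 (Q := 49):
  Q = 49
  M = 170 + 4·49 = 366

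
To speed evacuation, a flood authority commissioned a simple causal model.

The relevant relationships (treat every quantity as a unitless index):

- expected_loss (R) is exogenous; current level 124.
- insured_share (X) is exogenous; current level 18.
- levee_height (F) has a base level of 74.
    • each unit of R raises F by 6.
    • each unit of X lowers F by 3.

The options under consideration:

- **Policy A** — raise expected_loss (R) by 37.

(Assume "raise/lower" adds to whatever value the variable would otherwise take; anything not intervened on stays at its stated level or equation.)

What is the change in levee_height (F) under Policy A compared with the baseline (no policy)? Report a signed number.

Baseline:
  R = 124
  X = 18
  F = 74 + 6·124 − 3·18 = 764
Policy A (R + 37):
  R = 124 + 37 = 161
  X = 18
  F = 74 + 6·161 − 3·18 = 986
Change in F: 986 − 764 = 222

222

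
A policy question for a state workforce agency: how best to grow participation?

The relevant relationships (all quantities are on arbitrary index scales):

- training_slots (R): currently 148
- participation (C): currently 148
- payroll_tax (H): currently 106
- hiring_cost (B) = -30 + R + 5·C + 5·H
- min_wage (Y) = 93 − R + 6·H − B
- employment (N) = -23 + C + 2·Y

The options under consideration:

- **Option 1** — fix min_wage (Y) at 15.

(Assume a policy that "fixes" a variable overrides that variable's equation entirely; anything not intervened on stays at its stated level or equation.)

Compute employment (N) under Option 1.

155

Option 1 (Y := 15):
  R = 148
  C = 148
  H = 106
  B = -30 + 148 + 5·148 + 5·106 = 1388
  Y = 15
  N = -23 + 148 + 2·15 = 155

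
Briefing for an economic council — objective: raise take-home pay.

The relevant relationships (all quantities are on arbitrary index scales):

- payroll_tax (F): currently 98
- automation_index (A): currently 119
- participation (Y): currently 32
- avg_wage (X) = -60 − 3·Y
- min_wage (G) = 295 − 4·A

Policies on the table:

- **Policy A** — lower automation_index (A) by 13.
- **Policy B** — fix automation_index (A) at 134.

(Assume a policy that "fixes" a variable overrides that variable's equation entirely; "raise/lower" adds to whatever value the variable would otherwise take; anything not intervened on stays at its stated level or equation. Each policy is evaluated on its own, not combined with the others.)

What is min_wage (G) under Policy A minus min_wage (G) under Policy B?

112

Policy A (A − 13):
  A = 119 − 13 = 106
  G = 295 − 4·106 = -129
Policy B (A := 134):
  A = 134
  G = 295 − 4·134 = -241
G: -129 − (-241) = 112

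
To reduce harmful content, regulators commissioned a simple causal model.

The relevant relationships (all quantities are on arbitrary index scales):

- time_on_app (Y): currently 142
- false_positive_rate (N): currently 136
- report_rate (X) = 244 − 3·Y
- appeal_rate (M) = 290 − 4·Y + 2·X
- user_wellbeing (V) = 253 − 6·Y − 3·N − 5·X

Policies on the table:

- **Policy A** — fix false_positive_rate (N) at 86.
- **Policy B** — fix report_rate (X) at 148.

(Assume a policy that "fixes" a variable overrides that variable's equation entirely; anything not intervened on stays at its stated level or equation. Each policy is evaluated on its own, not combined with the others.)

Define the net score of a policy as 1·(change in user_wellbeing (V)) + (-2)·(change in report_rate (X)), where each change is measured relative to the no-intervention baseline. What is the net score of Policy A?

150

Baseline:
  Y = 142
  N = 136
  X = 244 − 3·142 = -182
  V = 253 − 6·142 − 3·136 − 5·(-182) = -97
Policy A (N := 86):
  Y = 142
  N = 86
  X = 244 − 3·142 = -182
  V = 253 − 6·142 − 3·86 − 5·(-182) = 53
ΔV = 53 − (-97) = 150; ΔX = -182 − (-182) = 0
Score = 1·150 + (-2)·0 = 150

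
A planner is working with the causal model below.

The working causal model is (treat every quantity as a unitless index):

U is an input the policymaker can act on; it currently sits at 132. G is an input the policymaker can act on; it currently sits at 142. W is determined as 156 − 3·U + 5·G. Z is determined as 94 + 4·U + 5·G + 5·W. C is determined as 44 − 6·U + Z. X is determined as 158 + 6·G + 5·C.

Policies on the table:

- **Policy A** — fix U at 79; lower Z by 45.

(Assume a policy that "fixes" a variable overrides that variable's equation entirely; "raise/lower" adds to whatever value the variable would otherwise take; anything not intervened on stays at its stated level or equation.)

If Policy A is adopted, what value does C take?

Policy A (U := 79, Z − 45):
  U = 79
  G = 142
  W = 156 − 3·79 + 5·142 = 629
  Z = 94 + 4·79 + 5·142 + 5·629 (−45 from intervention) = 4220
  C = 44 − 6·79 + 4220 = 3790

3790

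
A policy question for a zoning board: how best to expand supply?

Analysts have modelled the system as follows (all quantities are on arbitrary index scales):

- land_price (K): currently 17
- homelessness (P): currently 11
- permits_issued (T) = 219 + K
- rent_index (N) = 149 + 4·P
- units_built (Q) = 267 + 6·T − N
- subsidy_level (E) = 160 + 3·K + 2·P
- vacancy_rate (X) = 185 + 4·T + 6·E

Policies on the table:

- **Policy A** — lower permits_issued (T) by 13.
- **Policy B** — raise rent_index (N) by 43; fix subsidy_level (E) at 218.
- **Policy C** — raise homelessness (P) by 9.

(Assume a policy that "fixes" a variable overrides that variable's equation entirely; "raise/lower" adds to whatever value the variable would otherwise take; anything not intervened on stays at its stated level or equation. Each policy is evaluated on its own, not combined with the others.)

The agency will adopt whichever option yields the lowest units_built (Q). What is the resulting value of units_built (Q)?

Policy A (T − 13):
  K = 17
  P = 11
  T = 219 + 17 (−13 from intervention) = 223
  N = 149 + 4·11 = 193
  Q = 267 + 6·223 − 193 = 1412
Policy B (N + 43, E := 218):
  K = 17
  P = 11
  T = 219 + 17 = 236
  N = 149 + 4·11 (+43 from intervention) = 236
  Q = 267 + 6·236 − 236 = 1447
Policy C (P + 9):
  K = 17
  P = 11 + 9 = 20
  T = 219 + 17 = 236
  N = 149 + 4·20 = 229
  Q = 267 + 6·236 − 229 = 1454
Comparing — Policy A: Q=1412, Policy B: Q=1447, Policy C: Q=1454. Lowest is 1412 (Policy A).

1412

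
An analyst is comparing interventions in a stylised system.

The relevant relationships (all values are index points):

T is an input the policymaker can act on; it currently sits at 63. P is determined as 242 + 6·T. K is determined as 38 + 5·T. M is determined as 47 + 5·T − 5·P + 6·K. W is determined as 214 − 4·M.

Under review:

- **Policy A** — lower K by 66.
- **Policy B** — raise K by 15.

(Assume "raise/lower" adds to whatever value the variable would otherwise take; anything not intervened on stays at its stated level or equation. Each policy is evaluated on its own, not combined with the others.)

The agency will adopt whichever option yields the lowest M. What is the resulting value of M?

Policy A (K − 66):
  T = 63
  P = 242 + 6·63 = 620
  K = 38 + 5·63 (−66 from intervention) = 287
  M = 47 + 5·63 − 5·620 + 6·287 = -1016
Policy B (K + 15):
  T = 63
  P = 242 + 6·63 = 620
  K = 38 + 5·63 (+15 from intervention) = 368
  M = 47 + 5·63 − 5·620 + 6·368 = -530
Comparing — Policy A: M=-1016, Policy B: M=-530. Lowest is -1016 (Policy A).

-1016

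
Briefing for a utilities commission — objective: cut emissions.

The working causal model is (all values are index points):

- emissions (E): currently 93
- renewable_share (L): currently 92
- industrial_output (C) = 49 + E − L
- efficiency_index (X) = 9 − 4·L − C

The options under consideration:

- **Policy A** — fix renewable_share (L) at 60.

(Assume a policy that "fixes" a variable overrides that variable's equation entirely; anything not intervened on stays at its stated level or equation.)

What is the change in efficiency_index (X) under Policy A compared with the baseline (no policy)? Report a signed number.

96

Baseline:
  E = 93
  L = 92
  C = 49 + 93 − 92 = 50
  X = 9 − 4·92 − 50 = -409
Policy A (L := 60):
  E = 93
  L = 60
  C = 49 + 93 − 60 = 82
  X = 9 − 4·60 − 82 = -313
Change in X: -313 − (-409) = 96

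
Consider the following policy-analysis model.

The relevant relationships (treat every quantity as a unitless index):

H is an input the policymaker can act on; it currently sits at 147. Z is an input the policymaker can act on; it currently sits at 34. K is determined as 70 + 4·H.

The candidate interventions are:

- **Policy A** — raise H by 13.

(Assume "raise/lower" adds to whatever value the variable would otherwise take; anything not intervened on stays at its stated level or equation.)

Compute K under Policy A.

Policy A (H + 13):
  H = 147 + 13 = 160
  K = 70 + 4·160 = 710

710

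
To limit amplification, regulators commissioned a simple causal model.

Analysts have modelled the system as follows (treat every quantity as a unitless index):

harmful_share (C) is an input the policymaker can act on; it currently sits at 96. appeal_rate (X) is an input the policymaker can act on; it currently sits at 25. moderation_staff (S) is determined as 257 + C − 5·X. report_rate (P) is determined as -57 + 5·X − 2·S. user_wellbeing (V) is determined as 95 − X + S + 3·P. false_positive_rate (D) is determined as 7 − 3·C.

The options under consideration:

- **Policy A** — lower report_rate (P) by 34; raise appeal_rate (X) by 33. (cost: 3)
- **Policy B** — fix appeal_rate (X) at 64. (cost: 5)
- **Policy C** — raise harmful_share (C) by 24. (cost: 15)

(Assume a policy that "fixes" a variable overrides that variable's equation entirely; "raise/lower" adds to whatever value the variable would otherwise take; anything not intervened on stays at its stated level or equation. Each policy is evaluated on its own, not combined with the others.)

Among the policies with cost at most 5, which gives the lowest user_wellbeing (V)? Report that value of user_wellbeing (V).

319

Policy A (P − 34, X + 33):
  C = 96
  X = 25 + 33 = 58
  S = 257 + 96 − 5·58 = 63
  P = -57 + 5·58 − 2·63 (−34 from intervention) = 73
  V = 95 − 58 + 63 + 3·73 = 319
Policy B (X := 64):
  C = 96
  X = 64
  S = 257 + 96 − 5·64 = 33
  P = -57 + 5·64 − 2·33 = 197
  V = 95 − 64 + 33 + 3·197 = 655
Comparing — Policy A: V=319, Policy B: V=655. Lowest is 319 (Policy A).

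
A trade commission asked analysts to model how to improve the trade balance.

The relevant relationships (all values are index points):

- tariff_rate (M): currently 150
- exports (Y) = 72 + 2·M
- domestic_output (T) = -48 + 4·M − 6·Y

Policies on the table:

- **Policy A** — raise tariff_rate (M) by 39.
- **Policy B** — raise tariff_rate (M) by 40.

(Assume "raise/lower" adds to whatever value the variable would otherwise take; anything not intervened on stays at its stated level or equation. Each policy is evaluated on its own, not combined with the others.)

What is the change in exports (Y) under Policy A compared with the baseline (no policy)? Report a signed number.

78

Baseline:
  M = 150
  Y = 72 + 2·150 = 372
Policy A (M + 39):
  M = 150 + 39 = 189
  Y = 72 + 2·189 = 450
Change in Y: 450 − 372 = 78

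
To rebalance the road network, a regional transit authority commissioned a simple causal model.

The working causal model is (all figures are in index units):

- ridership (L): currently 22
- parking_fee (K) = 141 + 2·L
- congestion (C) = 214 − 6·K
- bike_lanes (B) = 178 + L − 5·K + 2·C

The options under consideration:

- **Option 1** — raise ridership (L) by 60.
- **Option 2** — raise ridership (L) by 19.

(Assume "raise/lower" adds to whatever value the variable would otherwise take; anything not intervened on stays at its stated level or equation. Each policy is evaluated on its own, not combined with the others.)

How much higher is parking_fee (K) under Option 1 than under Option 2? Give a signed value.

82

Option 1 (L + 60):
  L = 22 + 60 = 82
  K = 141 + 2·82 = 305
Option 2 (L + 19):
  L = 22 + 19 = 41
  K = 141 + 2·41 = 223
K: 305 − 223 = 82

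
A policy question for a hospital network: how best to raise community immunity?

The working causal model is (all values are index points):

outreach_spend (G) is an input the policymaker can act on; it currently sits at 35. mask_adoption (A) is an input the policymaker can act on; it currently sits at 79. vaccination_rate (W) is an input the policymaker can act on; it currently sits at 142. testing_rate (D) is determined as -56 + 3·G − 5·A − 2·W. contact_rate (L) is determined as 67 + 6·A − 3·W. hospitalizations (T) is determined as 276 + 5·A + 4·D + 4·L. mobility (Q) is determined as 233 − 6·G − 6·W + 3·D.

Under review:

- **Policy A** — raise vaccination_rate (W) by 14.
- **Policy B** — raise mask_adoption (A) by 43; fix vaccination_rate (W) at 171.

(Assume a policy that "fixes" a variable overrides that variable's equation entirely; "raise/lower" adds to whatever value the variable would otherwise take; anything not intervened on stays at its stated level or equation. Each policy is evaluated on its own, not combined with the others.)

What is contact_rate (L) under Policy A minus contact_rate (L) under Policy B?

-213

Policy A (W + 14):
  A = 79
  W = 142 + 14 = 156
  L = 67 + 6·79 − 3·156 = 73
Policy B (A + 43, W := 171):
  A = 79 + 43 = 122
  W = 171
  L = 67 + 6·122 − 3·171 = 286
L: 73 − 286 = -213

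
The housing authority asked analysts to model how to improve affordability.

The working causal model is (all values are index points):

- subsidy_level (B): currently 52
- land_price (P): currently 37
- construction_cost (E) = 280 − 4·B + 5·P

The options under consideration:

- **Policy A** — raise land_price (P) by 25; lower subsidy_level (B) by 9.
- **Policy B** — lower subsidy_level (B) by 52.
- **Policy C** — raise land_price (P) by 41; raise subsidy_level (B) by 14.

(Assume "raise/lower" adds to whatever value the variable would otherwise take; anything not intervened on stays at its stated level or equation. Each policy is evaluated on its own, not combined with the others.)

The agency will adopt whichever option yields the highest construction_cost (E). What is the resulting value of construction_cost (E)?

Policy A (P + 25, B − 9):
  B = 52 − 9 = 43
  P = 37 + 25 = 62
  E = 280 − 4·43 + 5·62 = 418
Policy B (B − 52):
  B = 52 − 52 = 0
  P = 37
  E = 280 − 4·0 + 5·37 = 465
Policy C (P + 41, B + 14):
  B = 52 + 14 = 66
  P = 37 + 41 = 78
  E = 280 − 4·66 + 5·78 = 406
Comparing — Policy A: E=418, Policy B: E=465, Policy C: E=406. Highest is 465 (Policy B).

465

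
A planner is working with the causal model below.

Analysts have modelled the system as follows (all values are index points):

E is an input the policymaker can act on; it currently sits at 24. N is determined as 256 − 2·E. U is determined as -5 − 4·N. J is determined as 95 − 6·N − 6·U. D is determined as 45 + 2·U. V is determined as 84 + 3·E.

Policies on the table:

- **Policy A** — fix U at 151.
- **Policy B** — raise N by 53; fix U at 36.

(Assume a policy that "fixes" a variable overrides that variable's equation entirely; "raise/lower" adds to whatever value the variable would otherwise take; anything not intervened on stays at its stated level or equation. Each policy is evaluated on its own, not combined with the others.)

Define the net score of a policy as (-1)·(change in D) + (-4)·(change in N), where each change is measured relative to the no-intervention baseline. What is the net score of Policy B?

-1958

Baseline:
  E = 24
  N = 256 − 2·24 = 208
  U = -5 − 4·208 = -837
  D = 45 + 2·(-837) = -1629
Policy B (N + 53, U := 36):
  E = 24
  N = 256 − 2·24 (+53 from intervention) = 261
  U = 36
  D = 45 + 2·36 = 117
ΔD = 117 − (-1629) = 1746; ΔN = 261 − 208 = 53
Score = (-1)·1746 + (-4)·53 = -1958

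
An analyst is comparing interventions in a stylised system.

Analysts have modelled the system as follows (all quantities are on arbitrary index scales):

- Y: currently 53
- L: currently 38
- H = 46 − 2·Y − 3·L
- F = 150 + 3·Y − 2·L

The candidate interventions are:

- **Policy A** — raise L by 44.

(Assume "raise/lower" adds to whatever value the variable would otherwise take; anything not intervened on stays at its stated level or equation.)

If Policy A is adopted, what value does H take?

Policy A (L + 44):
  Y = 53
  L = 38 + 44 = 82
  H = 46 − 2·53 − 3·82 = -306

-306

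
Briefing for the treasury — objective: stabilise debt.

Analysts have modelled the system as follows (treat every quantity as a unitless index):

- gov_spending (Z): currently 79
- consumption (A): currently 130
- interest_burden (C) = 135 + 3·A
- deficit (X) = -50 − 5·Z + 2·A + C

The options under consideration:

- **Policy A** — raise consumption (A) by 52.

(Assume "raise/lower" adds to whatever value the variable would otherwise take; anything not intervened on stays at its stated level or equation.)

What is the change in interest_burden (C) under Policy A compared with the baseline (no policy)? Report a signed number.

Baseline:
  A = 130
  C = 135 + 3·130 = 525
Policy A (A + 52):
  A = 130 + 52 = 182
  C = 135 + 3·182 = 681
Change in C: 681 − 525 = 156

156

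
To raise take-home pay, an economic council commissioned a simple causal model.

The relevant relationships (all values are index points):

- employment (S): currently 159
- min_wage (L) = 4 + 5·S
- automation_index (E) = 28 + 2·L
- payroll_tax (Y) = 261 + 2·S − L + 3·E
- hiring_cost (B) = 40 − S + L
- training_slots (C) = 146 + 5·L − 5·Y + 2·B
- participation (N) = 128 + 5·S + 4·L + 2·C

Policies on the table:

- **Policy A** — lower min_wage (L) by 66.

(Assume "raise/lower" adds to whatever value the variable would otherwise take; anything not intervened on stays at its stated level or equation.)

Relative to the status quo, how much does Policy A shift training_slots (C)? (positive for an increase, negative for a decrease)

Baseline:
  S = 159
  L = 4 + 5·159 = 799
  E = 28 + 2·799 = 1626
  Y = 261 + 2·159 − 799 + 3·1626 = 4658
  B = 40 − 159 + 799 = 680
  C = 146 + 5·799 − 5·4658 + 2·680 = -17789
Policy A (L − 66):
  S = 159
  L = 4 + 5·159 (−66 from intervention) = 733
  E = 28 + 2·733 = 1494
  Y = 261 + 2·159 − 733 + 3·1494 = 4328
  B = 40 − 159 + 733 = 614
  C = 146 + 5·733 − 5·4328 + 2·614 = -16601
Change in C: -16601 − (-17789) = 1188

1188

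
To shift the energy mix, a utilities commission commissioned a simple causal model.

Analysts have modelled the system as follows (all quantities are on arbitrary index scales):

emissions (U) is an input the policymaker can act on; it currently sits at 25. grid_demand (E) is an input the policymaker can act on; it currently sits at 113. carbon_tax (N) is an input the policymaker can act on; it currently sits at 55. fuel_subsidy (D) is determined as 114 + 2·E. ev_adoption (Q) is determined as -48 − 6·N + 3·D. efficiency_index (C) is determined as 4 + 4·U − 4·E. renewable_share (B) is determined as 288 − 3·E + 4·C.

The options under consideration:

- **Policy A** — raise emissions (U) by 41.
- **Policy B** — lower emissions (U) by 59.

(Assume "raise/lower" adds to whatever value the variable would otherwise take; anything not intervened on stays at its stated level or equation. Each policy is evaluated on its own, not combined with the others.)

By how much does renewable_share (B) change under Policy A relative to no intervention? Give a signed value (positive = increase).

Baseline:
  U = 25
  E = 113
  C = 4 + 4·25 − 4·113 = -348
  B = 288 − 3·113 + 4·(-348) = -1443
Policy A (U + 41):
  U = 25 + 41 = 66
  E = 113
  C = 4 + 4·66 − 4·113 = -184
  B = 288 − 3·113 + 4·(-184) = -787
Change in B: -787 − (-1443) = 656

656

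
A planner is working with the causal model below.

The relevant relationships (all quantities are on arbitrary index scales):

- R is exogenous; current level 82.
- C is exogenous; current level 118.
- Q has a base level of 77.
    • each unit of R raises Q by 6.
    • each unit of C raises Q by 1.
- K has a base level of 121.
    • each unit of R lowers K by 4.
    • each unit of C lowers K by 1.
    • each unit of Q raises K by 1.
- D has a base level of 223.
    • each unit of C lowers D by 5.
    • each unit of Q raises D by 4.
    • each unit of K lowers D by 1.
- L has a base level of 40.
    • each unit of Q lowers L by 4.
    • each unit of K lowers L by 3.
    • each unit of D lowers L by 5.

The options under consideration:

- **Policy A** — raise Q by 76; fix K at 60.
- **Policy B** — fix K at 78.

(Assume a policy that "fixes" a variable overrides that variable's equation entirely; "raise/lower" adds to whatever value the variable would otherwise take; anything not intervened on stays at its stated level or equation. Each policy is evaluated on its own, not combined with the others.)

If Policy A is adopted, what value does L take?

Policy A (Q + 76, K := 60):
  R = 82
  C = 118
  Q = 77 + 6·82 + 118 (+76 from intervention) = 763
  K = 60
  D = 223 − 5·118 + 4·763 − 60 = 2625
  L = 40 − 4·763 − 3·60 − 5·2625 = -16317

-16317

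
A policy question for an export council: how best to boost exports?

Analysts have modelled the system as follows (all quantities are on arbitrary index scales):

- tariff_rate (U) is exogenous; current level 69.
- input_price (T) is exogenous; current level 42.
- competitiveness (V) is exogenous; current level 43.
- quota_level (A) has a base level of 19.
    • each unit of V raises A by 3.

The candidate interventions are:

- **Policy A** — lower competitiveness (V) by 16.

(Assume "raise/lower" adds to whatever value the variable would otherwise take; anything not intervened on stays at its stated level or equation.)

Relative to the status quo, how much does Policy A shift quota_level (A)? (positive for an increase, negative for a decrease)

Baseline:
  V = 43
  A = 19 + 3·43 = 148
Policy A (V − 16):
  V = 43 − 16 = 27
  A = 19 + 3·27 = 100
Change in A: 100 − 148 = -48

-48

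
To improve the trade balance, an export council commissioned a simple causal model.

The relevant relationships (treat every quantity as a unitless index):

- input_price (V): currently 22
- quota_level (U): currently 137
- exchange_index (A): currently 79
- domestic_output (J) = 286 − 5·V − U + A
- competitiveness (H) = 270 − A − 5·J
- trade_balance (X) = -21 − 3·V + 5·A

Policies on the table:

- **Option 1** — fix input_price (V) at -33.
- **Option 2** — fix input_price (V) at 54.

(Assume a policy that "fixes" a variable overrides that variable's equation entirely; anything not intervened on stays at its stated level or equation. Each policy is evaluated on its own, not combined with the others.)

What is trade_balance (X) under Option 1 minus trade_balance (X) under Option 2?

261

Option 1 (V := -33):
  V = -33
  A = 79
  X = -21 − 3·(-33) + 5·79 = 473
Option 2 (V := 54):
  V = 54
  A = 79
  X = -21 − 3·54 + 5·79 = 212
X: 473 − 212 = 261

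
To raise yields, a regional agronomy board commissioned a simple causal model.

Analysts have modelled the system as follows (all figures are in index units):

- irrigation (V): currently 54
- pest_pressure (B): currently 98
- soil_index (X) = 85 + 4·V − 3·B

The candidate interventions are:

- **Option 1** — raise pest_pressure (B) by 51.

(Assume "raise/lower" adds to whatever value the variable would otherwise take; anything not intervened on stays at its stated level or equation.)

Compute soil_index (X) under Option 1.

Option 1 (B + 51):
  V = 54
  B = 98 + 51 = 149
  X = 85 + 4·54 − 3·149 = -146

-146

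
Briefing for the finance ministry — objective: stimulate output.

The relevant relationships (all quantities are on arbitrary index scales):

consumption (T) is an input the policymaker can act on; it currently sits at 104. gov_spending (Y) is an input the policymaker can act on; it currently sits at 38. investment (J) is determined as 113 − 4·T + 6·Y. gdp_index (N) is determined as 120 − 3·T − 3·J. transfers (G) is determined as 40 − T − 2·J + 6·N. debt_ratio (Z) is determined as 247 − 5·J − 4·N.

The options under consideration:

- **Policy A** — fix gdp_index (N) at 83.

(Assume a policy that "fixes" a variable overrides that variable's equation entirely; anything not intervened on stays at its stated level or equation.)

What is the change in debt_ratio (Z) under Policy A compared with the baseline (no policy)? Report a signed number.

-200

Baseline:
  T = 104
  Y = 38
  J = 113 − 4·104 + 6·38 = -75
  N = 120 − 3·104 − 3·(-75) = 33
  Z = 247 − 5·(-75) − 4·33 = 490
Policy A (N := 83):
  T = 104
  Y = 38
  J = 113 − 4·104 + 6·38 = -75
  N = 83
  Z = 247 − 5·(-75) − 4·83 = 290
Change in Z: 290 − 490 = -200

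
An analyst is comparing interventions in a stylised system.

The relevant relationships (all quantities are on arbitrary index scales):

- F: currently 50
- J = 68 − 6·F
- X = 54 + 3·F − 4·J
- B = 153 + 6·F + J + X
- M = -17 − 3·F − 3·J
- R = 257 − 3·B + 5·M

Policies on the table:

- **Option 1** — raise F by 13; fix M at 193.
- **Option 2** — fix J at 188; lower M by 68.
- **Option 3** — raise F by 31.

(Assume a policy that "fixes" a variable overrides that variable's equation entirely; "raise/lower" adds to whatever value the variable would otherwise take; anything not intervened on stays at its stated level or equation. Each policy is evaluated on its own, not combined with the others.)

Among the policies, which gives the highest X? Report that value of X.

1969

Option 1 (F + 13, M := 193):
  F = 50 + 13 = 63
  J = 68 − 6·63 = -310
  X = 54 + 3·63 − 4·(-310) = 1483
Option 2 (J := 188, M − 68):
  F = 50
  J = 188
  X = 54 + 3·50 − 4·188 = -548
Option 3 (F + 31):
  F = 50 + 31 = 81
  J = 68 − 6·81 = -418
  X = 54 + 3·81 − 4·(-418) = 1969
Comparing — Option 1: X=1483, Option 2: X=-548, Option 3: X=1969. Highest is 1969 (Option 3).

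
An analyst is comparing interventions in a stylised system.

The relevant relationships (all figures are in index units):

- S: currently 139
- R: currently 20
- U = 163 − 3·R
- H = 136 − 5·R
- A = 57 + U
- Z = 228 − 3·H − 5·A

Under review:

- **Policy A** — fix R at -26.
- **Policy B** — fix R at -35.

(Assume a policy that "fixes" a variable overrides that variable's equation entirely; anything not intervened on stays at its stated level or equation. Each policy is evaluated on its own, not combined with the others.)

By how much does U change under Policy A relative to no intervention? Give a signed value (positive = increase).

Baseline:
  R = 20
  U = 163 − 3·20 = 103
Policy A (R := -26):
  R = -26
  U = 163 − 3·(-26) = 241
Change in U: 241 − 103 = 138

138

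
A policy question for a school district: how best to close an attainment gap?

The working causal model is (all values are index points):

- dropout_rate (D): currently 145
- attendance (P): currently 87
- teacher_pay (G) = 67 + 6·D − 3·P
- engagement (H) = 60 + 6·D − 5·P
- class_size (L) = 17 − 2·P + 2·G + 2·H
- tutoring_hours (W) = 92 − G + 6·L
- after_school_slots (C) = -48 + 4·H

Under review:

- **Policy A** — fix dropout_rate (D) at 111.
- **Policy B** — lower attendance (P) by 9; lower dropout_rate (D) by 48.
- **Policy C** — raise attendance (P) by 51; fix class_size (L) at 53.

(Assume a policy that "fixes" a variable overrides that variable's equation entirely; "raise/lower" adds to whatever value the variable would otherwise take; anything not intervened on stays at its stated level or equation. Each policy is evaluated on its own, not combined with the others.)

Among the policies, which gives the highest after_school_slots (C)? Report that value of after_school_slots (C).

Policy A (D := 111):
  D = 111
  P = 87
  H = 60 + 6·111 − 5·87 = 291
  C = -48 + 4·291 = 1116
Policy B (P − 9, D − 48):
  D = 145 − 48 = 97
  P = 87 − 9 = 78
  H = 60 + 6·97 − 5·78 = 252
  C = -48 + 4·252 = 960
Policy C (P + 51, L := 53):
  D = 145
  P = 87 + 51 = 138
  H = 60 + 6·145 − 5·138 = 240
  C = -48 + 4·240 = 912
Comparing — Policy A: C=1116, Policy B: C=960, Policy C: C=912. Highest is 1116 (Policy A).

1116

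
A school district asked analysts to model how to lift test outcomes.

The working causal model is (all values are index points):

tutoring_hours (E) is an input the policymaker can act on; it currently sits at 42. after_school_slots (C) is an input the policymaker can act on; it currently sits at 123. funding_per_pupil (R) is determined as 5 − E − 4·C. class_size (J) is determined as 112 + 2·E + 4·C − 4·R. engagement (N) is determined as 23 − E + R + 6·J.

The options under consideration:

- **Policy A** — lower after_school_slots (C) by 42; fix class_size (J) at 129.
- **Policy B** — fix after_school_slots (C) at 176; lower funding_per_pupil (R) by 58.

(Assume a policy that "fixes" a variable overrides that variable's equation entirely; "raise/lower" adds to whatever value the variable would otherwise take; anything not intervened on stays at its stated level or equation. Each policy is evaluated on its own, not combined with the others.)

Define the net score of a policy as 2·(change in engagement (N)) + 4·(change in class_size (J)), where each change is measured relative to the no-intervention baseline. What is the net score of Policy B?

Baseline:
  E = 42
  C = 123
  R = 5 − 42 − 4·123 = -529
  J = 112 + 2·42 + 4·123 − 4·(-529) = 2804
  N = 23 − 42 + (-529) + 6·2804 = 16276
Policy B (C := 176, R − 58):
  E = 42
  C = 176
  R = 5 − 42 − 4·176 (−58 from intervention) = -799
  J = 112 + 2·42 + 4·176 − 4·(-799) = 4096
  N = 23 − 42 + (-799) + 6·4096 = 23758
ΔN = 23758 − 16276 = 7482; ΔJ = 4096 − 2804 = 1292
Score = 2·7482 + 4·1292 = 20132

20132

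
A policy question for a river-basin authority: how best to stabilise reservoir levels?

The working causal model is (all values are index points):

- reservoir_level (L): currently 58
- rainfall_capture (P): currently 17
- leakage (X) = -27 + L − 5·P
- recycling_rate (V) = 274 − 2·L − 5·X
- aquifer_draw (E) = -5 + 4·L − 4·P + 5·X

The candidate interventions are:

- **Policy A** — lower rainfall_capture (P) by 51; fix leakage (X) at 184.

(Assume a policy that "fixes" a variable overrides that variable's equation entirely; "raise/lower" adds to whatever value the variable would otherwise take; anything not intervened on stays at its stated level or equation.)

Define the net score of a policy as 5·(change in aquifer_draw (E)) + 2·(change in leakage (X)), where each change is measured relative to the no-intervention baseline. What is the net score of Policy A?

7446

Baseline:
  L = 58
  P = 17
  X = -27 + 58 − 5·17 = -54
  E = -5 + 4·58 − 4·17 + 5·(-54) = -111
Policy A (P − 51, X := 184):
  L = 58
  P = 17 − 51 = -34
  X = 184
  E = -5 + 4·58 − 4·(-34) + 5·184 = 1283
ΔE = 1283 − (-111) = 1394; ΔX = 184 − (-54) = 238
Score = 5·1394 + 2·238 = 7446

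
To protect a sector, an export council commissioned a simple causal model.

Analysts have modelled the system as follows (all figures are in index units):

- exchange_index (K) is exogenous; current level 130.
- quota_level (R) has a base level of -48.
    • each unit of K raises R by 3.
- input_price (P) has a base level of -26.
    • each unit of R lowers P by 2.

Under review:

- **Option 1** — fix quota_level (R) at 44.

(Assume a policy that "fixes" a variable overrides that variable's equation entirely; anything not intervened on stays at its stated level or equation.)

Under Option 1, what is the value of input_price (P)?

Option 1 (R := 44):
  K = 130
  R = 44
  P = -26 − 2·44 = -114

-114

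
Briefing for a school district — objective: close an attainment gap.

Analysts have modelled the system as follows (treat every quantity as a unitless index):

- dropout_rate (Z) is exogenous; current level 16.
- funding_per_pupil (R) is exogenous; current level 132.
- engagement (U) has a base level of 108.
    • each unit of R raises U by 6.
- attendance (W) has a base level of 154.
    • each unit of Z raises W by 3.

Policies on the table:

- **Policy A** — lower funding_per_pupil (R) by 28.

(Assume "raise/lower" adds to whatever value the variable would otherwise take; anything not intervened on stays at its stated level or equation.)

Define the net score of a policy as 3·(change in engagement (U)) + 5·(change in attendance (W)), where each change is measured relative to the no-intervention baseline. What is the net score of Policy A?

-504

Baseline:
  Z = 16
  R = 132
  U = 108 + 6·132 = 900
  W = 154 + 3·16 = 202
Policy A (R − 28):
  Z = 16
  R = 132 − 28 = 104
  U = 108 + 6·104 = 732
  W = 154 + 3·16 = 202
ΔU = 732 − 900 = -168; ΔW = 202 − 202 = 0
Score = 3·(-168) + 5·0 = -504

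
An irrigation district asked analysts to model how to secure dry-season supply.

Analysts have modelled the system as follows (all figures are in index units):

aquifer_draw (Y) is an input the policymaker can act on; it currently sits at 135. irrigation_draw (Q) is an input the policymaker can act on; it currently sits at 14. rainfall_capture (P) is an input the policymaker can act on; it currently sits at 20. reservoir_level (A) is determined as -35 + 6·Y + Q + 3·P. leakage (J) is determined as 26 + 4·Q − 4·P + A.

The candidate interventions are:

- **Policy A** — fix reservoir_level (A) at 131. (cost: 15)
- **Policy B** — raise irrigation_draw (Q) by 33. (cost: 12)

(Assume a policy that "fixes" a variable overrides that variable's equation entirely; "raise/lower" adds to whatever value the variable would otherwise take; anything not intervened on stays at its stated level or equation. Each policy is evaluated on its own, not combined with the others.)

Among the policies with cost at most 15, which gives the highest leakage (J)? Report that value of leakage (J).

1016

Policy A (A := 131):
  Y = 135
  Q = 14
  P = 20
  A = 131
  J = 26 + 4·14 − 4·20 + 131 = 133
Policy B (Q + 33):
  Y = 135
  Q = 14 + 33 = 47
  P = 20
  A = -35 + 6·135 + 47 + 3·20 = 882
  J = 26 + 4·47 − 4·20 + 882 = 1016
Comparing — Policy A: J=133, Policy B: J=1016. Highest is 1016 (Policy B).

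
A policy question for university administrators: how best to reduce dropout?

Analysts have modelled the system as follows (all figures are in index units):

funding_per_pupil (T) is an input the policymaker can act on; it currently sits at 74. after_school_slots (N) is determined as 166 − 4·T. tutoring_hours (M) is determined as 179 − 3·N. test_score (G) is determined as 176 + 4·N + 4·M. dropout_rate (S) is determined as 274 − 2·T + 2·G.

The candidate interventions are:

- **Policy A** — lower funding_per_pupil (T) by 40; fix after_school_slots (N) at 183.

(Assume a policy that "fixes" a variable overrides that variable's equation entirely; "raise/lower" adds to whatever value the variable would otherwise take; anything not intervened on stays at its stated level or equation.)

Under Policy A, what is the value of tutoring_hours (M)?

Policy A (T − 40, N := 183):
  T = 74 − 40 = 34
  N = 183
  M = 179 − 3·183 = -370

-370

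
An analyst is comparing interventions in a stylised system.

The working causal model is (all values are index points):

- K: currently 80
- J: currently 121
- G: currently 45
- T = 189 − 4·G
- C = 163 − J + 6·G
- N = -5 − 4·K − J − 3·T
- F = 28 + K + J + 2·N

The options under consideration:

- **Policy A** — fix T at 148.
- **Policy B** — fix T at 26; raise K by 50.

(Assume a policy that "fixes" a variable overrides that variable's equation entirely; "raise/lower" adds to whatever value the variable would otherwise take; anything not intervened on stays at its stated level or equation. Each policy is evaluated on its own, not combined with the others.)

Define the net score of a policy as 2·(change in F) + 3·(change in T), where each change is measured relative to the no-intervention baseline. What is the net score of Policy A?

-1251

Baseline:
  K = 80
  J = 121
  G = 45
  T = 189 − 4·45 = 9
  N = -5 − 4·80 − 121 − 3·9 = -473
  F = 28 + 80 + 121 + 2·(-473) = -717
Policy A (T := 148):
  K = 80
  J = 121
  G = 45
  T = 148
  N = -5 − 4·80 − 121 − 3·148 = -890
  F = 28 + 80 + 121 + 2·(-890) = -1551
ΔF = -1551 − (-717) = -834; ΔT = 148 − 9 = 139
Score = 2·(-834) + 3·139 = -1251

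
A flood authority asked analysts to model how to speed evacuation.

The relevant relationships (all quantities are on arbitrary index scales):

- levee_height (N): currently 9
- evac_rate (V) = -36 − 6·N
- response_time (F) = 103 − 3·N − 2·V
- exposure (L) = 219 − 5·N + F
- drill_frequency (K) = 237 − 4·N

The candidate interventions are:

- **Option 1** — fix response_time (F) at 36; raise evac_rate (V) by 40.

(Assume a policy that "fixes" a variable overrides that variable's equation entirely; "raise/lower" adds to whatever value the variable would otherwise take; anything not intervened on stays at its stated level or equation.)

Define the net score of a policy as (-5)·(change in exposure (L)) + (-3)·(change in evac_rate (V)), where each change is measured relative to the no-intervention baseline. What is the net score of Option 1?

980

Baseline:
  N = 9
  V = -36 − 6·9 = -90
  F = 103 − 3·9 − 2·(-90) = 256
  L = 219 − 5·9 + 256 = 430
Option 1 (F := 36, V + 40):
  N = 9
  V = -36 − 6·9 (+40 from intervention) = -50
  F = 36
  L = 219 − 5·9 + 36 = 210
ΔL = 210 − 430 = -220; ΔV = -50 − (-90) = 40
Score = (-5)·(-220) + (-3)·40 = 980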